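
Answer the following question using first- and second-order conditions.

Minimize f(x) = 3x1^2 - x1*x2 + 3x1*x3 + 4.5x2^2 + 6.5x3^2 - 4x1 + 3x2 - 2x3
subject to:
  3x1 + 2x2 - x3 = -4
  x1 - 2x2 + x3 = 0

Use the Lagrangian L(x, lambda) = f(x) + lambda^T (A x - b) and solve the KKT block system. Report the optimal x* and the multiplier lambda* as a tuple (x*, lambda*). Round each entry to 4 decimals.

Form the Lagrangian:
  L(x, lambda) = (1/2) x^T Q x + c^T x + lambda^T (A x - b)
Stationarity (grad_x L = 0): Q x + c + A^T lambda = 0.
Primal feasibility: A x = b.

This gives the KKT block system:
  [ Q   A^T ] [ x     ]   [-c ]
  [ A    0  ] [ lambda ] = [ b ]

Solving the linear system:
  x*      = (-1, -0.3279, 0.3443)
  lambda* = (2.0287, 2.5533)
  f(x*)   = 5.2213

x* = (-1, -0.3279, 0.3443), lambda* = (2.0287, 2.5533)


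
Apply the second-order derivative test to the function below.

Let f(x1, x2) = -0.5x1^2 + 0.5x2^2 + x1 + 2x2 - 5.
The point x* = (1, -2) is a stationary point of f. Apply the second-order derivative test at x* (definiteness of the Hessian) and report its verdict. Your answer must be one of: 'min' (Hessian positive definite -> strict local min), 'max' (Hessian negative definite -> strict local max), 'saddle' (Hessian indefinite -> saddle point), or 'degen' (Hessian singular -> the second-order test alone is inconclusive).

Compute the Hessian H = grad^2 f:
  H = [[-1, 0], [0, 1]]
Verify stationarity: grad f(x*) = H x* + g = (0, 0).
Eigenvalues of H: -1, 1.
Eigenvalues have mixed signs, so H is indefinite -> x* is a saddle point.

saddle


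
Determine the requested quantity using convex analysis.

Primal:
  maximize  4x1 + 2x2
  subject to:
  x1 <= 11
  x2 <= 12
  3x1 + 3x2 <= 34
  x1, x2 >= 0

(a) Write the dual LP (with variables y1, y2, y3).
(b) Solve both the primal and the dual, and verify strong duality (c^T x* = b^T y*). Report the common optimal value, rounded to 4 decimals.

The standard primal-dual pair for 'max c^T x s.t. A x <= b, x >= 0' is:
  Dual:  min b^T y  s.t.  A^T y >= c,  y >= 0.

So the dual LP is:
  minimize  11y1 + 12y2 + 34y3
  subject to:
    y1 + 3y3 >= 4
    y2 + 3y3 >= 2
    y1, y2, y3 >= 0

Solving the primal: x* = (11, 0.3333).
  primal value c^T x* = 44.6667.
Solving the dual: y* = (2, 0, 0.6667).
  dual value b^T y* = 44.6667.
Strong duality: c^T x* = b^T y*. Confirmed.

44.6667


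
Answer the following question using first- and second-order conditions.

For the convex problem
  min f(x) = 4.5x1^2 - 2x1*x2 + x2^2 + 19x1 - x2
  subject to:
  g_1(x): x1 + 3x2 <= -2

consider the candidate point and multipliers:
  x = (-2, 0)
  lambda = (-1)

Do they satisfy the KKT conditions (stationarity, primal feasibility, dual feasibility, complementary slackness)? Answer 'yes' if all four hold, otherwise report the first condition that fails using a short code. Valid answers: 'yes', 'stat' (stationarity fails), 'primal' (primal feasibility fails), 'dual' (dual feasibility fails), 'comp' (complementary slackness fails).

Gradient of f: grad f(x) = Q x + c = (1, 3)
Constraint values g_i(x) = a_i^T x - b_i:
  g_1((-2, 0)) = 0
Stationarity residual: grad f(x) + sum_i lambda_i a_i = (0, 0)
  -> stationarity OK
Primal feasibility (all g_i <= 0): OK
Dual feasibility (all lambda_i >= 0): FAILS
Complementary slackness (lambda_i * g_i(x) = 0 for all i): OK

Verdict: the first failing condition is dual_feasibility -> dual.

dual


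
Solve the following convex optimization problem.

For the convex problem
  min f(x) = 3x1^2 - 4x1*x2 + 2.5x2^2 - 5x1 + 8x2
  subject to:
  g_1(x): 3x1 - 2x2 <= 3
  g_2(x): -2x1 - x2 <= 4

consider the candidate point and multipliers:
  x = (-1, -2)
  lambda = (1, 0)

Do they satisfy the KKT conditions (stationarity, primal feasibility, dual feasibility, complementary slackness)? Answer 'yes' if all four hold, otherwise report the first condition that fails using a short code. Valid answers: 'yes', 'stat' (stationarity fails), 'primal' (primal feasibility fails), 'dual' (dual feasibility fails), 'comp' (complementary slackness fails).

Gradient of f: grad f(x) = Q x + c = (-3, 2)
Constraint values g_i(x) = a_i^T x - b_i:
  g_1((-1, -2)) = -2
  g_2((-1, -2)) = 0
Stationarity residual: grad f(x) + sum_i lambda_i a_i = (0, 0)
  -> stationarity OK
Primal feasibility (all g_i <= 0): OK
Dual feasibility (all lambda_i >= 0): OK
Complementary slackness (lambda_i * g_i(x) = 0 for all i): FAILS

Verdict: the first failing condition is complementary_slackness -> comp.

comp


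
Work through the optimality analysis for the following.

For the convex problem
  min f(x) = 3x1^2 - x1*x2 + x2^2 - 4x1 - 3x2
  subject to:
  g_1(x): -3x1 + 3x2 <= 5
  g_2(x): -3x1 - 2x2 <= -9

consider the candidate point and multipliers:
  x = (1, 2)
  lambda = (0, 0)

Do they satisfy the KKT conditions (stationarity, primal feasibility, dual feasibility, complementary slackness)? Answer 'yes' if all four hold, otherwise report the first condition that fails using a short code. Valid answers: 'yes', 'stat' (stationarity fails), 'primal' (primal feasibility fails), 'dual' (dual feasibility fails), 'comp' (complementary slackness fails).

Gradient of f: grad f(x) = Q x + c = (0, 0)
Constraint values g_i(x) = a_i^T x - b_i:
  g_1((1, 2)) = -2
  g_2((1, 2)) = 2
Stationarity residual: grad f(x) + sum_i lambda_i a_i = (0, 0)
  -> stationarity OK
Primal feasibility (all g_i <= 0): FAILS
Dual feasibility (all lambda_i >= 0): OK
Complementary slackness (lambda_i * g_i(x) = 0 for all i): OK

Verdict: the first failing condition is primal_feasibility -> primal.

primal


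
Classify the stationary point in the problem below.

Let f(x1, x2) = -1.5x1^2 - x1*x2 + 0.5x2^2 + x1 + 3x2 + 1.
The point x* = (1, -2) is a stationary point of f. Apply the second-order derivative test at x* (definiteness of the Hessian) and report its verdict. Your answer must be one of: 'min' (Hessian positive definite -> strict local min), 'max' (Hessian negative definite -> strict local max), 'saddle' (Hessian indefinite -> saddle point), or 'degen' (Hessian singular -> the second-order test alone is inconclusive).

Compute the Hessian H = grad^2 f:
  H = [[-3, -1], [-1, 1]]
Verify stationarity: grad f(x*) = H x* + g = (0, 0).
Eigenvalues of H: -3.2361, 1.2361.
Eigenvalues have mixed signs, so H is indefinite -> x* is a saddle point.

saddle


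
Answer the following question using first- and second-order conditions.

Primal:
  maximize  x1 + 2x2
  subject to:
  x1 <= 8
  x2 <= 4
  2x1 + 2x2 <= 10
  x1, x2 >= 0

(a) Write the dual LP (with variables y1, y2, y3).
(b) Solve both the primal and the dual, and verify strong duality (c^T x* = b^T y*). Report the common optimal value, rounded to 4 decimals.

The standard primal-dual pair for 'max c^T x s.t. A x <= b, x >= 0' is:
  Dual:  min b^T y  s.t.  A^T y >= c,  y >= 0.

So the dual LP is:
  minimize  8y1 + 4y2 + 10y3
  subject to:
    y1 + 2y3 >= 1
    y2 + 2y3 >= 2
    y1, y2, y3 >= 0

Solving the primal: x* = (1, 4).
  primal value c^T x* = 9.
Solving the dual: y* = (0, 1, 0.5).
  dual value b^T y* = 9.
Strong duality: c^T x* = b^T y*. Confirmed.

9


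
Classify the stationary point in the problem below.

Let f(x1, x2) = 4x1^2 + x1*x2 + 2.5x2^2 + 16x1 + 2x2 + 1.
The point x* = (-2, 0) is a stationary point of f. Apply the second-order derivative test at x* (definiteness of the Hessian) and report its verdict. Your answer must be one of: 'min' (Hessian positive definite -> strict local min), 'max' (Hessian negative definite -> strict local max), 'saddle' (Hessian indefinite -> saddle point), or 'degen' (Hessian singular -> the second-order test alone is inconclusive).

Compute the Hessian H = grad^2 f:
  H = [[8, 1], [1, 5]]
Verify stationarity: grad f(x*) = H x* + g = (0, 0).
Eigenvalues of H: 4.6972, 8.3028.
Both eigenvalues > 0, so H is positive definite -> x* is a strict local min.

min


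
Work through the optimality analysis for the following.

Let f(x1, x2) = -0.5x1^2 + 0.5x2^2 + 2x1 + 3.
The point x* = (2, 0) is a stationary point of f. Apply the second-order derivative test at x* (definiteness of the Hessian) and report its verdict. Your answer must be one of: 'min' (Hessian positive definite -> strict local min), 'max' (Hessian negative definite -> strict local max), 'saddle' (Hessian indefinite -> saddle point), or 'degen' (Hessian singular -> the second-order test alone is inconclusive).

Compute the Hessian H = grad^2 f:
  H = [[-1, 0], [0, 1]]
Verify stationarity: grad f(x*) = H x* + g = (0, 0).
Eigenvalues of H: -1, 1.
Eigenvalues have mixed signs, so H is indefinite -> x* is a saddle point.

saddle


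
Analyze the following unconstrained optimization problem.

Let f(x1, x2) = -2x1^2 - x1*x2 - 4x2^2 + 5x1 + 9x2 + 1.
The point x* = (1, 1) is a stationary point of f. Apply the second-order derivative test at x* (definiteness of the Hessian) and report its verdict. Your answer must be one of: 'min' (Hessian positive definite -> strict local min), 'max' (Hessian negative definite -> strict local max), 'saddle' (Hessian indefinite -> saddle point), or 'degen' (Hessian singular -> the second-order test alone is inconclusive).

Compute the Hessian H = grad^2 f:
  H = [[-4, -1], [-1, -8]]
Verify stationarity: grad f(x*) = H x* + g = (0, 0).
Eigenvalues of H: -8.2361, -3.7639.
Both eigenvalues < 0, so H is negative definite -> x* is a strict local max.

max


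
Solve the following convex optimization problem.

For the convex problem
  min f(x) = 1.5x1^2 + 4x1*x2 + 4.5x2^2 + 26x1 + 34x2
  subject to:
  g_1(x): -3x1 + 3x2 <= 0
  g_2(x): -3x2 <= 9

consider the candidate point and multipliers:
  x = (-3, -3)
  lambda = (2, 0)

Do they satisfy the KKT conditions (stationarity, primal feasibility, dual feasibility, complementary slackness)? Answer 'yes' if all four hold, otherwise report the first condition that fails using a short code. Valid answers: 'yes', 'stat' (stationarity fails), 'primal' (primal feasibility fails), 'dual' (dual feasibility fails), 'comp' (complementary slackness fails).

Gradient of f: grad f(x) = Q x + c = (5, -5)
Constraint values g_i(x) = a_i^T x - b_i:
  g_1((-3, -3)) = 0
  g_2((-3, -3)) = 0
Stationarity residual: grad f(x) + sum_i lambda_i a_i = (-1, 1)
  -> stationarity FAILS
Primal feasibility (all g_i <= 0): OK
Dual feasibility (all lambda_i >= 0): OK
Complementary slackness (lambda_i * g_i(x) = 0 for all i): OK

Verdict: the first failing condition is stationarity -> stat.

stat


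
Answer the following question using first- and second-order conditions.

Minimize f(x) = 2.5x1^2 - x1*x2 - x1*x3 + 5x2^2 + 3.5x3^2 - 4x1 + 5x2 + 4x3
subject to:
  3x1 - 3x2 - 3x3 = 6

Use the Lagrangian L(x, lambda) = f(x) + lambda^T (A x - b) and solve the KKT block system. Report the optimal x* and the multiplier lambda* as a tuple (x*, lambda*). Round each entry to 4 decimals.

Form the Lagrangian:
  L(x, lambda) = (1/2) x^T Q x + c^T x + lambda^T (A x - b)
Stationarity (grad_x L = 0): Q x + c + A^T lambda = 0.
Primal feasibility: A x = b.

This gives the KKT block system:
  [ Q   A^T ] [ x     ]   [-c ]
  [ A    0  ] [ lambda ] = [ b ]

Solving the linear system:
  x*      = (0.8182, -0.5455, -0.6364)
  lambda* = (-0.4242)
  f(x*)   = -3

x* = (0.8182, -0.5455, -0.6364), lambda* = (-0.4242)


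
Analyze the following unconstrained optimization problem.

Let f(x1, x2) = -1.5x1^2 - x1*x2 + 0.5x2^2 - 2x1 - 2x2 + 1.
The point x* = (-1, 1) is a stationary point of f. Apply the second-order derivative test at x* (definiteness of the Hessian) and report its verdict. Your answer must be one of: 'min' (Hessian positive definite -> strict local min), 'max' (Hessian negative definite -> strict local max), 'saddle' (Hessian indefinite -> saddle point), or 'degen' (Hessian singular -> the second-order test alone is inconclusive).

Compute the Hessian H = grad^2 f:
  H = [[-3, -1], [-1, 1]]
Verify stationarity: grad f(x*) = H x* + g = (0, 0).
Eigenvalues of H: -3.2361, 1.2361.
Eigenvalues have mixed signs, so H is indefinite -> x* is a saddle point.

saddle


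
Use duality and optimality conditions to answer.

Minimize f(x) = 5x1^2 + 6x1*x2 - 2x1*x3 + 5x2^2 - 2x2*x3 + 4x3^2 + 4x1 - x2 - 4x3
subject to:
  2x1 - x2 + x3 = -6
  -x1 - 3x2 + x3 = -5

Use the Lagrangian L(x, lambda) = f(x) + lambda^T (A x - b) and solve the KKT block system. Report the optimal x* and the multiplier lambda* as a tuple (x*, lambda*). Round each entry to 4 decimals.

Form the Lagrangian:
  L(x, lambda) = (1/2) x^T Q x + c^T x + lambda^T (A x - b)
Stationarity (grad_x L = 0): Q x + c + A^T lambda = 0.
Primal feasibility: A x = b.

This gives the KKT block system:
  [ Q   A^T ] [ x     ]   [-c ]
  [ A    0  ] [ lambda ] = [ b ]

Solving the linear system:
  x*      = (-1.8578, 2.2867, 0.0024)
  lambda* = (1.9005, 2.9384)
  f(x*)   = 8.1836

x* = (-1.8578, 2.2867, 0.0024), lambda* = (1.9005, 2.9384)


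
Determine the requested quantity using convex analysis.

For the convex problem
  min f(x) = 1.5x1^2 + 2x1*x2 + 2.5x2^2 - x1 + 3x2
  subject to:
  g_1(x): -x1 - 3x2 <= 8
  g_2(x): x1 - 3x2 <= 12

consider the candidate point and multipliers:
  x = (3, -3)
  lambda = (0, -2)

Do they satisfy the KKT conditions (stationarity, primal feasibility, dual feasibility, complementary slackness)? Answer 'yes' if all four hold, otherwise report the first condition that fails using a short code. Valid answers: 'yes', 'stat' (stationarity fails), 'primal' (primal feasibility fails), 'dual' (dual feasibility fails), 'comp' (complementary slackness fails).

Gradient of f: grad f(x) = Q x + c = (2, -6)
Constraint values g_i(x) = a_i^T x - b_i:
  g_1((3, -3)) = -2
  g_2((3, -3)) = 0
Stationarity residual: grad f(x) + sum_i lambda_i a_i = (0, 0)
  -> stationarity OK
Primal feasibility (all g_i <= 0): OK
Dual feasibility (all lambda_i >= 0): FAILS
Complementary slackness (lambda_i * g_i(x) = 0 for all i): OK

Verdict: the first failing condition is dual_feasibility -> dual.

dual


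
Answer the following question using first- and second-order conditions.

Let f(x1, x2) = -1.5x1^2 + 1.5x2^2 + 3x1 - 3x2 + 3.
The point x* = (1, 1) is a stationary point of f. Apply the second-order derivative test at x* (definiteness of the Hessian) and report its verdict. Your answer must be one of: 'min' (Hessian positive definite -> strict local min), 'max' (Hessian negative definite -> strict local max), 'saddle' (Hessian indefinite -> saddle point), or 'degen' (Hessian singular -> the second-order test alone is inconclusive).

Compute the Hessian H = grad^2 f:
  H = [[-3, 0], [0, 3]]
Verify stationarity: grad f(x*) = H x* + g = (0, 0).
Eigenvalues of H: -3, 3.
Eigenvalues have mixed signs, so H is indefinite -> x* is a saddle point.

saddle


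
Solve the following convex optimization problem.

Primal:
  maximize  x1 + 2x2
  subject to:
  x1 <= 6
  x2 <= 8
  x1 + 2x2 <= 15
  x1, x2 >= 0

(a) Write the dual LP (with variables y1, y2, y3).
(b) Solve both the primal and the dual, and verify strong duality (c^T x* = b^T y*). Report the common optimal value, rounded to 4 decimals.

The standard primal-dual pair for 'max c^T x s.t. A x <= b, x >= 0' is:
  Dual:  min b^T y  s.t.  A^T y >= c,  y >= 0.

So the dual LP is:
  minimize  6y1 + 8y2 + 15y3
  subject to:
    y1 + y3 >= 1
    y2 + 2y3 >= 2
    y1, y2, y3 >= 0

Solving the primal: x* = (0, 7.5).
  primal value c^T x* = 15.
Solving the dual: y* = (0, 0, 1).
  dual value b^T y* = 15.
Strong duality: c^T x* = b^T y*. Confirmed.

15


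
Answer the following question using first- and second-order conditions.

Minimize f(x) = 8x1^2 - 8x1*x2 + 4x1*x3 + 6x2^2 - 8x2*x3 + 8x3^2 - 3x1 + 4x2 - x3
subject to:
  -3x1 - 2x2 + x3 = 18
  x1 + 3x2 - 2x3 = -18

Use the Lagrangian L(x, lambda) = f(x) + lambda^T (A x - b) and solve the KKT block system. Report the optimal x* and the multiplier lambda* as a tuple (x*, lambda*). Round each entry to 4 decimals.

Form the Lagrangian:
  L(x, lambda) = (1/2) x^T Q x + c^T x + lambda^T (A x - b)
Stationarity (grad_x L = 0): Q x + c + A^T lambda = 0.
Primal feasibility: A x = b.

This gives the KKT block system:
  [ Q   A^T ] [ x     ]   [-c ]
  [ A    0  ] [ lambda ] = [ b ]

Solving the linear system:
  x*      = (-2.5248, -5.3759, -0.3262)
  lambda* = (4.6596, 15.6738)
  f(x*)   = 92.3262

x* = (-2.5248, -5.3759, -0.3262), lambda* = (4.6596, 15.6738)


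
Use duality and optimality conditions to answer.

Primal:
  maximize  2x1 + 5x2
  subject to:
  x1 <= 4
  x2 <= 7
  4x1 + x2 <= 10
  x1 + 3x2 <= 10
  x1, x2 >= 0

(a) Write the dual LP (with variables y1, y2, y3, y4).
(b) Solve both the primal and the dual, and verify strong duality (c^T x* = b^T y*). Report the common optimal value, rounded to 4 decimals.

The standard primal-dual pair for 'max c^T x s.t. A x <= b, x >= 0' is:
  Dual:  min b^T y  s.t.  A^T y >= c,  y >= 0.

So the dual LP is:
  minimize  4y1 + 7y2 + 10y3 + 10y4
  subject to:
    y1 + 4y3 + y4 >= 2
    y2 + y3 + 3y4 >= 5
    y1, y2, y3, y4 >= 0

Solving the primal: x* = (1.8182, 2.7273).
  primal value c^T x* = 17.2727.
Solving the dual: y* = (0, 0, 0.0909, 1.6364).
  dual value b^T y* = 17.2727.
Strong duality: c^T x* = b^T y*. Confirmed.

17.2727


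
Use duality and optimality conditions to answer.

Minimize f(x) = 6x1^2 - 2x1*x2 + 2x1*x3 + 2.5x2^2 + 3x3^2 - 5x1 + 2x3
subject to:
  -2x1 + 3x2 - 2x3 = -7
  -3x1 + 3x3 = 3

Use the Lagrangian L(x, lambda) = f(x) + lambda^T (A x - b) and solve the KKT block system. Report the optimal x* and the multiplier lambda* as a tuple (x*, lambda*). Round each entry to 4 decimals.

Form the Lagrangian:
  L(x, lambda) = (1/2) x^T Q x + c^T x + lambda^T (A x - b)
Stationarity (grad_x L = 0): Q x + c + A^T lambda = 0.
Primal feasibility: A x = b.

This gives the KKT block system:
  [ Q   A^T ] [ x     ]   [-c ]
  [ A    0  ] [ lambda ] = [ b ]

Solving the linear system:
  x*      = (0.1087, -1.5217, 1.1087)
  lambda* = (2.6087, -1.2174)
  f(x*)   = 11.7935

x* = (0.1087, -1.5217, 1.1087), lambda* = (2.6087, -1.2174)


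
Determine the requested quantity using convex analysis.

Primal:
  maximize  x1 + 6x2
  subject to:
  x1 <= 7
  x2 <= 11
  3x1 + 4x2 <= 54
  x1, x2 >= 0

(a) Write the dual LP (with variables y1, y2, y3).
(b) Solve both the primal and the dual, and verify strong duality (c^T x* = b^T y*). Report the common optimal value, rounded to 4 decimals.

The standard primal-dual pair for 'max c^T x s.t. A x <= b, x >= 0' is:
  Dual:  min b^T y  s.t.  A^T y >= c,  y >= 0.

So the dual LP is:
  minimize  7y1 + 11y2 + 54y3
  subject to:
    y1 + 3y3 >= 1
    y2 + 4y3 >= 6
    y1, y2, y3 >= 0

Solving the primal: x* = (3.3333, 11).
  primal value c^T x* = 69.3333.
Solving the dual: y* = (0, 4.6667, 0.3333).
  dual value b^T y* = 69.3333.
Strong duality: c^T x* = b^T y*. Confirmed.

69.3333


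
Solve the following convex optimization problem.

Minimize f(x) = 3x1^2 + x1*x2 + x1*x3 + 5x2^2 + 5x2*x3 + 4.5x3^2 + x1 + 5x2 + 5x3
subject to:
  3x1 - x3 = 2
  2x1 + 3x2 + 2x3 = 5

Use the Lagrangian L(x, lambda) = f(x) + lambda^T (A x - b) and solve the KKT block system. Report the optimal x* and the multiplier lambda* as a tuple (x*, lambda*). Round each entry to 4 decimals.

Form the Lagrangian:
  L(x, lambda) = (1/2) x^T Q x + c^T x + lambda^T (A x - b)
Stationarity (grad_x L = 0): Q x + c + A^T lambda = 0.
Primal feasibility: A x = b.

This gives the KKT block system:
  [ Q   A^T ] [ x     ]   [-c ]
  [ A    0  ] [ lambda ] = [ b ]

Solving the linear system:
  x*      = (0.7447, 1.0141, 0.2341)
  lambda* = (1.5515, -5.6855)
  f(x*)   = 16.1551

x* = (0.7447, 1.0141, 0.2341), lambda* = (1.5515, -5.6855)


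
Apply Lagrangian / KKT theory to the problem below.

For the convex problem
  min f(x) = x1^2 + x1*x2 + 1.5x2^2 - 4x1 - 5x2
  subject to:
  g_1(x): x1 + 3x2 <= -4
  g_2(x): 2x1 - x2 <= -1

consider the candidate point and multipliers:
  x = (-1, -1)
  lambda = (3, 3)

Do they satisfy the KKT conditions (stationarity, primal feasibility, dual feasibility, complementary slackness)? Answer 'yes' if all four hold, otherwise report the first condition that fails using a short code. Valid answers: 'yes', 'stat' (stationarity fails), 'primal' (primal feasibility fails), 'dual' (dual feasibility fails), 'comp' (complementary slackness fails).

Gradient of f: grad f(x) = Q x + c = (-7, -9)
Constraint values g_i(x) = a_i^T x - b_i:
  g_1((-1, -1)) = 0
  g_2((-1, -1)) = 0
Stationarity residual: grad f(x) + sum_i lambda_i a_i = (2, -3)
  -> stationarity FAILS
Primal feasibility (all g_i <= 0): OK
Dual feasibility (all lambda_i >= 0): OK
Complementary slackness (lambda_i * g_i(x) = 0 for all i): OK

Verdict: the first failing condition is stationarity -> stat.

stat


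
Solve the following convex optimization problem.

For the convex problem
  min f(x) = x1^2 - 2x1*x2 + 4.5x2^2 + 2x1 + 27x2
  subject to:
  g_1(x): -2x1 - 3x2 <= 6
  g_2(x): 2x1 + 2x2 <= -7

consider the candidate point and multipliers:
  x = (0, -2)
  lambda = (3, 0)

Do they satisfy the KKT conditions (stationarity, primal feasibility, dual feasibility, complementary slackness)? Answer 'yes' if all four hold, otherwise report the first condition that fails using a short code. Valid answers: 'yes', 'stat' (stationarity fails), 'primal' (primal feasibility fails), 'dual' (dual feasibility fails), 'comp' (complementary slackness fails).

Gradient of f: grad f(x) = Q x + c = (6, 9)
Constraint values g_i(x) = a_i^T x - b_i:
  g_1((0, -2)) = 0
  g_2((0, -2)) = 3
Stationarity residual: grad f(x) + sum_i lambda_i a_i = (0, 0)
  -> stationarity OK
Primal feasibility (all g_i <= 0): FAILS
Dual feasibility (all lambda_i >= 0): OK
Complementary slackness (lambda_i * g_i(x) = 0 for all i): OK

Verdict: the first failing condition is primal_feasibility -> primal.

primal


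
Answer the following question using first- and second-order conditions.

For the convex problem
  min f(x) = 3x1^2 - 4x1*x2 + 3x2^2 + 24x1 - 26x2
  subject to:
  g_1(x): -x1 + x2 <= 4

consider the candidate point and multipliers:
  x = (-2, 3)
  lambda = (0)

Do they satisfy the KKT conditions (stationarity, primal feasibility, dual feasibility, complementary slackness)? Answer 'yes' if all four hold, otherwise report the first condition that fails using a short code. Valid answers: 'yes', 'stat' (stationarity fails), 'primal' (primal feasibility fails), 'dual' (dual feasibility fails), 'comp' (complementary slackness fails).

Gradient of f: grad f(x) = Q x + c = (0, 0)
Constraint values g_i(x) = a_i^T x - b_i:
  g_1((-2, 3)) = 1
Stationarity residual: grad f(x) + sum_i lambda_i a_i = (0, 0)
  -> stationarity OK
Primal feasibility (all g_i <= 0): FAILS
Dual feasibility (all lambda_i >= 0): OK
Complementary slackness (lambda_i * g_i(x) = 0 for all i): OK

Verdict: the first failing condition is primal_feasibility -> primal.

primal


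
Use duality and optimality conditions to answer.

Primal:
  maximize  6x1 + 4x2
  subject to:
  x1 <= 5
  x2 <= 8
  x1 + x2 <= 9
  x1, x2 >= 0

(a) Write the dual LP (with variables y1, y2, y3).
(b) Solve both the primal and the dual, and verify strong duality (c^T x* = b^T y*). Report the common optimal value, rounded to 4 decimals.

The standard primal-dual pair for 'max c^T x s.t. A x <= b, x >= 0' is:
  Dual:  min b^T y  s.t.  A^T y >= c,  y >= 0.

So the dual LP is:
  minimize  5y1 + 8y2 + 9y3
  subject to:
    y1 + y3 >= 6
    y2 + y3 >= 4
    y1, y2, y3 >= 0

Solving the primal: x* = (5, 4).
  primal value c^T x* = 46.
Solving the dual: y* = (2, 0, 4).
  dual value b^T y* = 46.
Strong duality: c^T x* = b^T y*. Confirmed.

46


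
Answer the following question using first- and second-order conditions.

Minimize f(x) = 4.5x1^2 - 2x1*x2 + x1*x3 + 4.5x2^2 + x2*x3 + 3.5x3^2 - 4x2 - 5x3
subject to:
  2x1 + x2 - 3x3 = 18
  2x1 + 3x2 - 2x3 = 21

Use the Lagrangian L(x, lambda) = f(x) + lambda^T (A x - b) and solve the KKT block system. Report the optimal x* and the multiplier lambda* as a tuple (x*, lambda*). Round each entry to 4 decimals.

Form the Lagrangian:
  L(x, lambda) = (1/2) x^T Q x + c^T x + lambda^T (A x - b)
Stationarity (grad_x L = 0): Q x + c + A^T lambda = 0.
Primal feasibility: A x = b.

This gives the KKT block system:
  [ Q   A^T ] [ x     ]   [-c ]
  [ A    0  ] [ lambda ] = [ b ]

Solving the linear system:
  x*      = (2.8161, 3.0526, -3.1051)
  lambda* = (-4.7328, -3.3343)
  f(x*)   = 79.2635

x* = (2.8161, 3.0526, -3.1051), lambda* = (-4.7328, -3.3343)


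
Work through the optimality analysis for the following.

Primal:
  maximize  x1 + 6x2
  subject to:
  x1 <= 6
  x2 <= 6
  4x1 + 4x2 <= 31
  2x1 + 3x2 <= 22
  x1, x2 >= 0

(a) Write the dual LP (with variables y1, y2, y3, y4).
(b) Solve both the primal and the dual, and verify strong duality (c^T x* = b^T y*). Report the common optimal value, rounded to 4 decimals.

The standard primal-dual pair for 'max c^T x s.t. A x <= b, x >= 0' is:
  Dual:  min b^T y  s.t.  A^T y >= c,  y >= 0.

So the dual LP is:
  minimize  6y1 + 6y2 + 31y3 + 22y4
  subject to:
    y1 + 4y3 + 2y4 >= 1
    y2 + 4y3 + 3y4 >= 6
    y1, y2, y3, y4 >= 0

Solving the primal: x* = (1.75, 6).
  primal value c^T x* = 37.75.
Solving the dual: y* = (0, 5, 0.25, 0).
  dual value b^T y* = 37.75.
Strong duality: c^T x* = b^T y*. Confirmed.

37.75


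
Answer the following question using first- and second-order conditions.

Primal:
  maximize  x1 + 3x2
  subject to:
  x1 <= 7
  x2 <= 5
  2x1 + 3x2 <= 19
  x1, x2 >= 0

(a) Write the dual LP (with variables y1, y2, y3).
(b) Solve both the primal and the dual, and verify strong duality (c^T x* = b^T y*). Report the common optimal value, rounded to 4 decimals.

The standard primal-dual pair for 'max c^T x s.t. A x <= b, x >= 0' is:
  Dual:  min b^T y  s.t.  A^T y >= c,  y >= 0.

So the dual LP is:
  minimize  7y1 + 5y2 + 19y3
  subject to:
    y1 + 2y3 >= 1
    y2 + 3y3 >= 3
    y1, y2, y3 >= 0

Solving the primal: x* = (2, 5).
  primal value c^T x* = 17.
Solving the dual: y* = (0, 1.5, 0.5).
  dual value b^T y* = 17.
Strong duality: c^T x* = b^T y*. Confirmed.

17


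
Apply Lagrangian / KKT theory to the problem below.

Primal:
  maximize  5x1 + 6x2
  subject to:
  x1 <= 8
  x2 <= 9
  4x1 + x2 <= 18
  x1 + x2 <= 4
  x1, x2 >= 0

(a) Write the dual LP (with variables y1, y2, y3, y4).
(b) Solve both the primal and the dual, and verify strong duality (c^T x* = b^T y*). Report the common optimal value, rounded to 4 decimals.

The standard primal-dual pair for 'max c^T x s.t. A x <= b, x >= 0' is:
  Dual:  min b^T y  s.t.  A^T y >= c,  y >= 0.

So the dual LP is:
  minimize  8y1 + 9y2 + 18y3 + 4y4
  subject to:
    y1 + 4y3 + y4 >= 5
    y2 + y3 + y4 >= 6
    y1, y2, y3, y4 >= 0

Solving the primal: x* = (0, 4).
  primal value c^T x* = 24.
Solving the dual: y* = (0, 0, 0, 6).
  dual value b^T y* = 24.
Strong duality: c^T x* = b^T y*. Confirmed.

24


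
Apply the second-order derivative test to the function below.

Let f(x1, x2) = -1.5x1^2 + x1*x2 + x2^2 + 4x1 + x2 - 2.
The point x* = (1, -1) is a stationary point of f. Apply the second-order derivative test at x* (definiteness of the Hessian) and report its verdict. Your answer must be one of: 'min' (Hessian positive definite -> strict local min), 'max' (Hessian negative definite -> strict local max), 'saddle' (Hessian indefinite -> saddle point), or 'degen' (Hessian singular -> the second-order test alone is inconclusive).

Compute the Hessian H = grad^2 f:
  H = [[-3, 1], [1, 2]]
Verify stationarity: grad f(x*) = H x* + g = (0, 0).
Eigenvalues of H: -3.1926, 2.1926.
Eigenvalues have mixed signs, so H is indefinite -> x* is a saddle point.

saddle


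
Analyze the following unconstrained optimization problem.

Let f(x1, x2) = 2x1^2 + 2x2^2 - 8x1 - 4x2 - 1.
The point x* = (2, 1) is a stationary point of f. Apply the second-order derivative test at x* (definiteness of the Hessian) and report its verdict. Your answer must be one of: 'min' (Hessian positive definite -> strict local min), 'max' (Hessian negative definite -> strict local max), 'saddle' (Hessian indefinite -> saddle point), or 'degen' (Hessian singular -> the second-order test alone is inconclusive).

Compute the Hessian H = grad^2 f:
  H = [[4, 0], [0, 4]]
Verify stationarity: grad f(x*) = H x* + g = (0, 0).
Eigenvalues of H: 4, 4.
Both eigenvalues > 0, so H is positive definite -> x* is a strict local min.

min


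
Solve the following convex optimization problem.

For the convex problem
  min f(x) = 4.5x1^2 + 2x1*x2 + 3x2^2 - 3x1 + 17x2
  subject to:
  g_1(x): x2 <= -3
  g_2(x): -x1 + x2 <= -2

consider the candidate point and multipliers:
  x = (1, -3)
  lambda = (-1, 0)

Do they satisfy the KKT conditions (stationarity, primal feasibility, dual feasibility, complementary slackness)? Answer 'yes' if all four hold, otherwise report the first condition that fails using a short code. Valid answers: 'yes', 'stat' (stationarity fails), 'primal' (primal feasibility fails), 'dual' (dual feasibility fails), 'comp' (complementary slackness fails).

Gradient of f: grad f(x) = Q x + c = (0, 1)
Constraint values g_i(x) = a_i^T x - b_i:
  g_1((1, -3)) = 0
  g_2((1, -3)) = -2
Stationarity residual: grad f(x) + sum_i lambda_i a_i = (0, 0)
  -> stationarity OK
Primal feasibility (all g_i <= 0): OK
Dual feasibility (all lambda_i >= 0): FAILS
Complementary slackness (lambda_i * g_i(x) = 0 for all i): OK

Verdict: the first failing condition is dual_feasibility -> dual.

dual


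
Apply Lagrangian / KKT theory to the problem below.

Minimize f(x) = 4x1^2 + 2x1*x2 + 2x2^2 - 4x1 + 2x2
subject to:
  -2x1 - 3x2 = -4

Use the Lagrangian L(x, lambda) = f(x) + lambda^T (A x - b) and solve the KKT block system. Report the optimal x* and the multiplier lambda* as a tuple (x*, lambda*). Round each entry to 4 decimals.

Form the Lagrangian:
  L(x, lambda) = (1/2) x^T Q x + c^T x + lambda^T (A x - b)
Stationarity (grad_x L = 0): Q x + c + A^T lambda = 0.
Primal feasibility: A x = b.

This gives the KKT block system:
  [ Q   A^T ] [ x     ]   [-c ]
  [ A    0  ] [ lambda ] = [ b ]

Solving the linear system:
  x*      = (0.875, 0.75)
  lambda* = (2.25)
  f(x*)   = 3.5

x* = (0.875, 0.75), lambda* = (2.25)


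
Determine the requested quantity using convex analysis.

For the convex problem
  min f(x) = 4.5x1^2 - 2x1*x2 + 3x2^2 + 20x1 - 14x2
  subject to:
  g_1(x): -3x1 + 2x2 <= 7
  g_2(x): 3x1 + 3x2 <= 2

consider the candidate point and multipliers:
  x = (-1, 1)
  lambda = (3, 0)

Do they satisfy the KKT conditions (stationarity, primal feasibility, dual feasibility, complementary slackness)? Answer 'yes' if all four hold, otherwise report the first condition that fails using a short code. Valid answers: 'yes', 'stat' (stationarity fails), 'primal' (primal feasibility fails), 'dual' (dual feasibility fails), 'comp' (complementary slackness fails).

Gradient of f: grad f(x) = Q x + c = (9, -6)
Constraint values g_i(x) = a_i^T x - b_i:
  g_1((-1, 1)) = -2
  g_2((-1, 1)) = -2
Stationarity residual: grad f(x) + sum_i lambda_i a_i = (0, 0)
  -> stationarity OK
Primal feasibility (all g_i <= 0): OK
Dual feasibility (all lambda_i >= 0): OK
Complementary slackness (lambda_i * g_i(x) = 0 for all i): FAILS

Verdict: the first failing condition is complementary_slackness -> comp.

comp


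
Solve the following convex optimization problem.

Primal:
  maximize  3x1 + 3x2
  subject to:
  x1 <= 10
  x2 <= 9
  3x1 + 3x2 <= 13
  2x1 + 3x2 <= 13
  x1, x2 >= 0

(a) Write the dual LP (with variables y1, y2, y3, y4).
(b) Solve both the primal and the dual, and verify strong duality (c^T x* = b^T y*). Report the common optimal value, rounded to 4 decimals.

The standard primal-dual pair for 'max c^T x s.t. A x <= b, x >= 0' is:
  Dual:  min b^T y  s.t.  A^T y >= c,  y >= 0.

So the dual LP is:
  minimize  10y1 + 9y2 + 13y3 + 13y4
  subject to:
    y1 + 3y3 + 2y4 >= 3
    y2 + 3y3 + 3y4 >= 3
    y1, y2, y3, y4 >= 0

Solving the primal: x* = (4.3333, 0).
  primal value c^T x* = 13.
Solving the dual: y* = (0, 0, 1, 0).
  dual value b^T y* = 13.
Strong duality: c^T x* = b^T y*. Confirmed.

13


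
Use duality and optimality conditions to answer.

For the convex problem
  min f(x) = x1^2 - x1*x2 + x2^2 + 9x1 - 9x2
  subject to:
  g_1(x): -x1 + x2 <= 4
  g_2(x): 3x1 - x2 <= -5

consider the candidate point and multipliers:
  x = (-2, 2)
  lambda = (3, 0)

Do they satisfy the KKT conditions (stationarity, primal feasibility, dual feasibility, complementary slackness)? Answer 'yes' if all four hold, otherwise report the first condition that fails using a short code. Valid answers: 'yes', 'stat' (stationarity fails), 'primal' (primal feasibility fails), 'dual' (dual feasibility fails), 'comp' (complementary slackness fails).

Gradient of f: grad f(x) = Q x + c = (3, -3)
Constraint values g_i(x) = a_i^T x - b_i:
  g_1((-2, 2)) = 0
  g_2((-2, 2)) = -3
Stationarity residual: grad f(x) + sum_i lambda_i a_i = (0, 0)
  -> stationarity OK
Primal feasibility (all g_i <= 0): OK
Dual feasibility (all lambda_i >= 0): OK
Complementary slackness (lambda_i * g_i(x) = 0 for all i): OK

Verdict: yes, KKT holds.

yes


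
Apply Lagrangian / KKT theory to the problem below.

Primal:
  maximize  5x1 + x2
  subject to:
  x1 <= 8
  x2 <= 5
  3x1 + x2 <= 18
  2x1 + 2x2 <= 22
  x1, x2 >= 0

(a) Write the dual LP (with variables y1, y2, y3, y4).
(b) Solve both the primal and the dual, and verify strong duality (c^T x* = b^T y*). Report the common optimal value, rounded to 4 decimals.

The standard primal-dual pair for 'max c^T x s.t. A x <= b, x >= 0' is:
  Dual:  min b^T y  s.t.  A^T y >= c,  y >= 0.

So the dual LP is:
  minimize  8y1 + 5y2 + 18y3 + 22y4
  subject to:
    y1 + 3y3 + 2y4 >= 5
    y2 + y3 + 2y4 >= 1
    y1, y2, y3, y4 >= 0

Solving the primal: x* = (6, 0).
  primal value c^T x* = 30.
Solving the dual: y* = (0, 0, 1.6667, 0).
  dual value b^T y* = 30.
Strong duality: c^T x* = b^T y*. Confirmed.

30


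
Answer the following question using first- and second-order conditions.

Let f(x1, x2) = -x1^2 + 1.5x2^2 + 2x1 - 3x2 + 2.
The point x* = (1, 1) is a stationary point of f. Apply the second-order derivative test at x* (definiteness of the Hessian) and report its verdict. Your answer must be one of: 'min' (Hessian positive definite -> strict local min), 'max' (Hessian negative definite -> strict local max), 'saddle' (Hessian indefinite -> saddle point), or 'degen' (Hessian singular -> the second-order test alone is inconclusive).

Compute the Hessian H = grad^2 f:
  H = [[-2, 0], [0, 3]]
Verify stationarity: grad f(x*) = H x* + g = (0, 0).
Eigenvalues of H: -2, 3.
Eigenvalues have mixed signs, so H is indefinite -> x* is a saddle point.

saddle


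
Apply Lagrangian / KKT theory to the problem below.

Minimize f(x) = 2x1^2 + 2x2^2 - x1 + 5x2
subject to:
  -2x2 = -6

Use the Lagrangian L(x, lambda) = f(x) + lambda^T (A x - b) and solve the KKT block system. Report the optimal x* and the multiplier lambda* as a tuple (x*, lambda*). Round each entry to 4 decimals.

Form the Lagrangian:
  L(x, lambda) = (1/2) x^T Q x + c^T x + lambda^T (A x - b)
Stationarity (grad_x L = 0): Q x + c + A^T lambda = 0.
Primal feasibility: A x = b.

This gives the KKT block system:
  [ Q   A^T ] [ x     ]   [-c ]
  [ A    0  ] [ lambda ] = [ b ]

Solving the linear system:
  x*      = (0.25, 3)
  lambda* = (8.5)
  f(x*)   = 32.875

x* = (0.25, 3), lambda* = (8.5)


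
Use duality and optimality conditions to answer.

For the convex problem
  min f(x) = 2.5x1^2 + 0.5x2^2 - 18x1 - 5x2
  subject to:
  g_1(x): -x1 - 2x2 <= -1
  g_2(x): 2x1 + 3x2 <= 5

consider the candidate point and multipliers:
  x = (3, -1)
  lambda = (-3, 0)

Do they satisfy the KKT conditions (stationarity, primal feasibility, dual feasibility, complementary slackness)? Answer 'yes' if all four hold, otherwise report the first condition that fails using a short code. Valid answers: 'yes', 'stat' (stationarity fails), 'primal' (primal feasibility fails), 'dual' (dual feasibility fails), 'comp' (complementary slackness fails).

Gradient of f: grad f(x) = Q x + c = (-3, -6)
Constraint values g_i(x) = a_i^T x - b_i:
  g_1((3, -1)) = 0
  g_2((3, -1)) = -2
Stationarity residual: grad f(x) + sum_i lambda_i a_i = (0, 0)
  -> stationarity OK
Primal feasibility (all g_i <= 0): OK
Dual feasibility (all lambda_i >= 0): FAILS
Complementary slackness (lambda_i * g_i(x) = 0 for all i): OK

Verdict: the first failing condition is dual_feasibility -> dual.

dual


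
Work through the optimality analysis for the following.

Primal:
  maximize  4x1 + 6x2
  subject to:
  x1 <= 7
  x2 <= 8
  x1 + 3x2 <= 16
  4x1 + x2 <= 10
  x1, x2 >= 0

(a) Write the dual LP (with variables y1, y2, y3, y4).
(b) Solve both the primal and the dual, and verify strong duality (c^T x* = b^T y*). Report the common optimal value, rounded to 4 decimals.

The standard primal-dual pair for 'max c^T x s.t. A x <= b, x >= 0' is:
  Dual:  min b^T y  s.t.  A^T y >= c,  y >= 0.

So the dual LP is:
  minimize  7y1 + 8y2 + 16y3 + 10y4
  subject to:
    y1 + y3 + 4y4 >= 4
    y2 + 3y3 + y4 >= 6
    y1, y2, y3, y4 >= 0

Solving the primal: x* = (1.2727, 4.9091).
  primal value c^T x* = 34.5455.
Solving the dual: y* = (0, 0, 1.8182, 0.5455).
  dual value b^T y* = 34.5455.
Strong duality: c^T x* = b^T y*. Confirmed.

34.5455


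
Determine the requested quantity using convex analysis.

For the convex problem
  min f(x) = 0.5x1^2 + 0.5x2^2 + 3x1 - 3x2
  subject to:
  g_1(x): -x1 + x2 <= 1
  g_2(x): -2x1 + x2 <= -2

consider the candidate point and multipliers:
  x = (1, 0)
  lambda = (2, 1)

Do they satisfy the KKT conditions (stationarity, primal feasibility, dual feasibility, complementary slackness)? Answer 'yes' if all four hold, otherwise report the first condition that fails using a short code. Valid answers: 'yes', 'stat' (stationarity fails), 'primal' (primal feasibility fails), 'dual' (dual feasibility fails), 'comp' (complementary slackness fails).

Gradient of f: grad f(x) = Q x + c = (4, -3)
Constraint values g_i(x) = a_i^T x - b_i:
  g_1((1, 0)) = -2
  g_2((1, 0)) = 0
Stationarity residual: grad f(x) + sum_i lambda_i a_i = (0, 0)
  -> stationarity OK
Primal feasibility (all g_i <= 0): OK
Dual feasibility (all lambda_i >= 0): OK
Complementary slackness (lambda_i * g_i(x) = 0 for all i): FAILS

Verdict: the first failing condition is complementary_slackness -> comp.

comp


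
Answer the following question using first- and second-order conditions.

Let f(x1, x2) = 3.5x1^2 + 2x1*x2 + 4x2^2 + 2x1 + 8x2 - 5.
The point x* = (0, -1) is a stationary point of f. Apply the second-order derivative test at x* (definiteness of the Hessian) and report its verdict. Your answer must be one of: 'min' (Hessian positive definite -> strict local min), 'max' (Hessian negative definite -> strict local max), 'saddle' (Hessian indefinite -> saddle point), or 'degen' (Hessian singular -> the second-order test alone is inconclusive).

Compute the Hessian H = grad^2 f:
  H = [[7, 2], [2, 8]]
Verify stationarity: grad f(x*) = H x* + g = (0, 0).
Eigenvalues of H: 5.4384, 9.5616.
Both eigenvalues > 0, so H is positive definite -> x* is a strict local min.

min


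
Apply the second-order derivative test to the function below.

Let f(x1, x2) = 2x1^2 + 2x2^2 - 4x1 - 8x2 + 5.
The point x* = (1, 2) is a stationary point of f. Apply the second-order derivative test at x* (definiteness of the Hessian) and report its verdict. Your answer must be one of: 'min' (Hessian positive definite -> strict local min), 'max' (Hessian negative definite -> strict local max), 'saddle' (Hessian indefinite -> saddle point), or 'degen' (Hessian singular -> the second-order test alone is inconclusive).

Compute the Hessian H = grad^2 f:
  H = [[4, 0], [0, 4]]
Verify stationarity: grad f(x*) = H x* + g = (0, 0).
Eigenvalues of H: 4, 4.
Both eigenvalues > 0, so H is positive definite -> x* is a strict local min.

min


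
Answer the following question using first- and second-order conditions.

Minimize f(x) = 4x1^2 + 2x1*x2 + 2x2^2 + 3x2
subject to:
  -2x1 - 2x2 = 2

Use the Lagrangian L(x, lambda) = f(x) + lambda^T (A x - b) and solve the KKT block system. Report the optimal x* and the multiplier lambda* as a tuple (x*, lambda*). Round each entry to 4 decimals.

Form the Lagrangian:
  L(x, lambda) = (1/2) x^T Q x + c^T x + lambda^T (A x - b)
Stationarity (grad_x L = 0): Q x + c + A^T lambda = 0.
Primal feasibility: A x = b.

This gives the KKT block system:
  [ Q   A^T ] [ x     ]   [-c ]
  [ A    0  ] [ lambda ] = [ b ]

Solving the linear system:
  x*      = (0.125, -1.125)
  lambda* = (-0.625)
  f(x*)   = -1.0625

x* = (0.125, -1.125), lambda* = (-0.625)
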